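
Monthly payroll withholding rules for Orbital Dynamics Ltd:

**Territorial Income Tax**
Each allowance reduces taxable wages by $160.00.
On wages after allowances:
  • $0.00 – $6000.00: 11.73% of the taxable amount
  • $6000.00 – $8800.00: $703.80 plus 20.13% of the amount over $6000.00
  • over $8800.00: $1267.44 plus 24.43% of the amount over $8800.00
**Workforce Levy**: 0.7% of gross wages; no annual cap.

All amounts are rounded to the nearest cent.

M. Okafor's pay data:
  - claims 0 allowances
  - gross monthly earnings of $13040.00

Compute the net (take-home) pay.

Territorial Income Tax: taxable = $13040.00
  $1267.44 + 24.43% × ($13040.00 − $8800.00) = $1267.44 + 24.43% × $4240.00 = $2303.27
Workforce Levy: 0.7% × $13040.00 = $91.28
Total withheld: $2303.27 + $91.28 = $2394.55
Net pay: $13040.00 − $2394.55 = $10645.45

$10645.45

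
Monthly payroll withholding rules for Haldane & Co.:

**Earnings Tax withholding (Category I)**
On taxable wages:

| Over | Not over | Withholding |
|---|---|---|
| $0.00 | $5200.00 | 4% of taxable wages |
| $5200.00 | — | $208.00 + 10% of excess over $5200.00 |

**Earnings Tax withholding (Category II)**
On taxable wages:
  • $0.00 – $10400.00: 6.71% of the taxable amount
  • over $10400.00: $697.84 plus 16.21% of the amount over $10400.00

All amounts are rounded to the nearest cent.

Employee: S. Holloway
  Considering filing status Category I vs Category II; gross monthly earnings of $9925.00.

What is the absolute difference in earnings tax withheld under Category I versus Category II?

Earnings Tax (Category I): taxable = $9925.00
  $208.00 + 10% × ($9925.00 − $5200.00) = $208.00 + 10% × $4725.00 = $680.50
Earnings Tax (Category II): taxable = $9925.00
  6.71% × $9925.00 = $665.97
Difference: |$680.50 − $665.97| = $14.53 (higher under Category I)

$14.53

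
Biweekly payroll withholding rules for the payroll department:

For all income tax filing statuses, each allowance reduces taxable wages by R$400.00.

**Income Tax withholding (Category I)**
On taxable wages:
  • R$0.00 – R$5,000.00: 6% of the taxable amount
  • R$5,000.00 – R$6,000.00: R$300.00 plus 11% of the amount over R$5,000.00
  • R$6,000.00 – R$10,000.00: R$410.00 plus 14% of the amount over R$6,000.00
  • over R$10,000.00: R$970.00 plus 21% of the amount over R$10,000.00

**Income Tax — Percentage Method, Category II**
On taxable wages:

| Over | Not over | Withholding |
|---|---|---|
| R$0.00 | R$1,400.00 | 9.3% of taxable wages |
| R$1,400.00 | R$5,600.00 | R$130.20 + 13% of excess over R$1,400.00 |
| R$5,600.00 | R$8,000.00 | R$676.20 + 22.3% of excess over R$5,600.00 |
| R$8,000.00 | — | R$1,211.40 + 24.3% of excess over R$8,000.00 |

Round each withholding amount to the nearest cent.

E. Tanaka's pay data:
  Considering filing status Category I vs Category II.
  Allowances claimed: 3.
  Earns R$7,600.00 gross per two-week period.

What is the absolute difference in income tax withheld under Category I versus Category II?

R$388.60

Income Tax (Category I): taxable = R$7,600.00 − 3×R$400.00 = R$6,400.00
  R$410.00 + 14% × (R$6,400.00 − R$6,000.00) = R$410.00 + 14% × R$400.00 = R$466.00
Income Tax (Category II): taxable = R$7,600.00 − 3×R$400.00 = R$6,400.00
  R$676.20 + 22.3% × (R$6,400.00 − R$5,600.00) = R$676.20 + 22.3% × R$800.00 = R$854.60
Difference: |R$466.00 − R$854.60| = R$388.60 (higher under Category II)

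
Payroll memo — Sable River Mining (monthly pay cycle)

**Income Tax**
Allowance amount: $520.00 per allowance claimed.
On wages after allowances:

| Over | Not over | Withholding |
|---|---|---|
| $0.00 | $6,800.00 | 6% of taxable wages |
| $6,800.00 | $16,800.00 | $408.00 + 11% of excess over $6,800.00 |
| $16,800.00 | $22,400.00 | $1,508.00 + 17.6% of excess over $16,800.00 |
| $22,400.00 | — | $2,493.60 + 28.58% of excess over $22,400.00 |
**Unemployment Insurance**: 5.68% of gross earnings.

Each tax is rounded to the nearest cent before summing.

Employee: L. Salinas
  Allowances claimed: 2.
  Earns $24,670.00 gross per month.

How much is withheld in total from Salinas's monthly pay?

$4,246.39

Income Tax: taxable = $24,670.00 − 2×$520.00 = $23,630.00
  $2,493.60 + 28.58% × ($23,630.00 − $22,400.00) = $2,493.60 + 28.58% × $1,230.00 = $2,845.13
Unemployment Insurance: 5.68% × $24,670.00 = $1,401.26
Total: $2,845.13 + $1,401.26 = $4,246.39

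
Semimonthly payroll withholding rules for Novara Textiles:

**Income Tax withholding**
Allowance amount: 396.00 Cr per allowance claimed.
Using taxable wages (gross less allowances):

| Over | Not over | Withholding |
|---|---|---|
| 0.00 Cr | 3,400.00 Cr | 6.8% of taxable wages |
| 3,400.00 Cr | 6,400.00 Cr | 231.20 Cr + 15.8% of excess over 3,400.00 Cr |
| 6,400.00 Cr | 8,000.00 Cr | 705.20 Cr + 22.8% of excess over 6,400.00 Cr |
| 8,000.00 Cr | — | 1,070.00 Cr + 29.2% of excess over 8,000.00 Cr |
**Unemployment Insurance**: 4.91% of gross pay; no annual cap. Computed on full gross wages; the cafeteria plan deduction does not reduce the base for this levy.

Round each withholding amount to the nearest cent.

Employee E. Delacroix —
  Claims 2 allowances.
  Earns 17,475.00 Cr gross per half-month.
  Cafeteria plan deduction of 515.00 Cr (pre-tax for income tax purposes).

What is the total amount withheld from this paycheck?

Income Tax: taxable = 17,475.00 Cr − 515.00 Cr − 2×396.00 Cr = 16,168.00 Cr
  1,070.00 Cr + 29.2% × (16,168.00 Cr − 8,000.00 Cr) = 1,070.00 Cr + 29.2% × 8,168.00 Cr = 3,455.06 Cr
Unemployment Insurance: 4.91% × 17,475.00 Cr = 858.02 Cr
Total: 3,455.06 Cr + 858.02 Cr = 4,313.08 Cr

4,313.08 Cr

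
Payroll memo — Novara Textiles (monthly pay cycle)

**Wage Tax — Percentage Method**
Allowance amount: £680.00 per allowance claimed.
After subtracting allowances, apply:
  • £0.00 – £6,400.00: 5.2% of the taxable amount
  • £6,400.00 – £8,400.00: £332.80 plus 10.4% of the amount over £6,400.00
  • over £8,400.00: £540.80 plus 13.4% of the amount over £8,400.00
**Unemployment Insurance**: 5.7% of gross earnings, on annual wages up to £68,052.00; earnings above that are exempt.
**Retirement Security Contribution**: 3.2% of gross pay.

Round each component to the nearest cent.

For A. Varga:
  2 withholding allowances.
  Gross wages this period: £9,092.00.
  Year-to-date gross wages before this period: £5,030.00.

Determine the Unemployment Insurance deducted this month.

Unemployment Insurance: 5.7% × £9,092.00 = £518.24

£518.24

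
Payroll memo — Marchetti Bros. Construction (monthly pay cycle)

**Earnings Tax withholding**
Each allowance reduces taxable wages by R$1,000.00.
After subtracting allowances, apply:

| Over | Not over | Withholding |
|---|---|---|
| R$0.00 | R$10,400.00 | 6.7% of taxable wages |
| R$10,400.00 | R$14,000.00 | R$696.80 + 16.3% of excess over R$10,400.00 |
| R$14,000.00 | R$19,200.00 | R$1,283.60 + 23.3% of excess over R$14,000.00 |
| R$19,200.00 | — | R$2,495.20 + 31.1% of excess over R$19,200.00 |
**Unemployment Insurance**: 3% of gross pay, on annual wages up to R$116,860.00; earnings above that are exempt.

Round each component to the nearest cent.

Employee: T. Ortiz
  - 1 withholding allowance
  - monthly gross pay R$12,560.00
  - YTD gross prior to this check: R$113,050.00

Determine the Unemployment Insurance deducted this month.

Unemployment Insurance: cap R$116,860.00 − YTD R$113,050.00 = R$3,810.00 subject; 3% × R$3,810.00 = R$114.30

R$114.30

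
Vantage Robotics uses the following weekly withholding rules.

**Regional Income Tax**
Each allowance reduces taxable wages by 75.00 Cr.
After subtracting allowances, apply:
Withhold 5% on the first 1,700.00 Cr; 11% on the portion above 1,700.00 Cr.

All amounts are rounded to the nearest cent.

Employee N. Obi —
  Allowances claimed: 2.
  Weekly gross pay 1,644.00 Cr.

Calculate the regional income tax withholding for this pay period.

74.70 Cr

Regional Income Tax: taxable = 1,644.00 Cr − 2×75.00 Cr = 1,494.00 Cr
  5% × 1,494.00 Cr = 74.70 Cr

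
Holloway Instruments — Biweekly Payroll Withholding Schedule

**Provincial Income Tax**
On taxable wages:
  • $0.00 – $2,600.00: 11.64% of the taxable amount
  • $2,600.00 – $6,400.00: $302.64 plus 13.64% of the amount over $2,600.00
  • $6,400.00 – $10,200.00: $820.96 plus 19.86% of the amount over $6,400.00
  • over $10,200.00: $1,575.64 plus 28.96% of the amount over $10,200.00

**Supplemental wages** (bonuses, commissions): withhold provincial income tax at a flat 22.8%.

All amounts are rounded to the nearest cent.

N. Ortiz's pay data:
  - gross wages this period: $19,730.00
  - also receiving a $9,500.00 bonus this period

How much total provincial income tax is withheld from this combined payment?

Provincial Income Tax: taxable = $19,730.00
  $1,575.64 + 28.96% × ($19,730.00 − $10,200.00) = $1,575.64 + 28.96% × $9,530.00 = $4,335.53
Supplemental (22.8% flat on bonus): 22.8% × $9,500.00 = $2,166.00
Total provincial income tax: $4,335.53 + $2,166.00 = $6,501.53

$6,501.53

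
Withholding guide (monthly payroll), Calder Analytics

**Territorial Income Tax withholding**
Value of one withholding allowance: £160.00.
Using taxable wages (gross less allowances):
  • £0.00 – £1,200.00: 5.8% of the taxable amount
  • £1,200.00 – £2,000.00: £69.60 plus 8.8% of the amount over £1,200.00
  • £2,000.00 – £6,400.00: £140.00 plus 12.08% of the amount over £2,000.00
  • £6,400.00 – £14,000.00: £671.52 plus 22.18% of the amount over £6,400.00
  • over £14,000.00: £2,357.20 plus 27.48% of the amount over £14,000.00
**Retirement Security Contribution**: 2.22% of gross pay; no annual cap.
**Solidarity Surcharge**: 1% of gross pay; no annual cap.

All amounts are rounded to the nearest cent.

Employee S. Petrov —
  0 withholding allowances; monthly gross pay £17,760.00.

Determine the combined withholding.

£3,962.32

Territorial Income Tax: taxable = £17,760.00
  £2,357.20 + 27.48% × (£17,760.00 − £14,000.00) = £2,357.20 + 27.48% × £3,760.00 = £3,390.45
Retirement Security Contribution: 2.22% × £17,760.00 = £394.27
Solidarity Surcharge: 1% × £17,760.00 = £177.60
Total: £3,390.45 + £394.27 + £177.60 = £3,962.32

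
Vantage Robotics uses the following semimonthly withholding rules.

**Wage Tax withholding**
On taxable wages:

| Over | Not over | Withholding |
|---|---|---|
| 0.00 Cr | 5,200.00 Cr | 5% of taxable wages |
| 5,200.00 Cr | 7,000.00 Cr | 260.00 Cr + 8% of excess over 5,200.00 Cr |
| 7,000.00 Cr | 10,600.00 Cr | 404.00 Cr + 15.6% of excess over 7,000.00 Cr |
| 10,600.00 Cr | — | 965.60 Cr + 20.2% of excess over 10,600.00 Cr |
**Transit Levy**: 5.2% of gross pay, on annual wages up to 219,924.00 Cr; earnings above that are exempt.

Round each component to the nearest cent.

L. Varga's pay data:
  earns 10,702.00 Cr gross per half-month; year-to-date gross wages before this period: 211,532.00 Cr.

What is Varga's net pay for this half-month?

9,279.42 Cr

Wage Tax: taxable = 10,702.00 Cr
  965.60 Cr + 20.2% × (10,702.00 Cr − 10,600.00 Cr) = 965.60 Cr + 20.2% × 102.00 Cr = 986.20 Cr
Transit Levy: cap 219,924.00 Cr − YTD 211,532.00 Cr = 8,392.00 Cr subject; 5.2% × 8,392.00 Cr = 436.38 Cr
Total withheld: 986.20 Cr + 436.38 Cr = 1,422.58 Cr
Net pay: 10,702.00 Cr − 1,422.58 Cr = 9,279.42 Cr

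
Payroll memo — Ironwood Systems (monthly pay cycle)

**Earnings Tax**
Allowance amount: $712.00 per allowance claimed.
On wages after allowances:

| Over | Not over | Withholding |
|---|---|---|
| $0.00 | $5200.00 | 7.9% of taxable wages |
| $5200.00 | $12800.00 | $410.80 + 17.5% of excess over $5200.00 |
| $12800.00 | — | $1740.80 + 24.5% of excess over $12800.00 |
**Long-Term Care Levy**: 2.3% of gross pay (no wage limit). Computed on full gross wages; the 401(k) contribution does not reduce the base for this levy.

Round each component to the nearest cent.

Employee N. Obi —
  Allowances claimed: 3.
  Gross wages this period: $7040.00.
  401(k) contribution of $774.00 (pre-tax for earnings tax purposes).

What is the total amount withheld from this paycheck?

$488.19

Earnings Tax: taxable = $7040.00 − $774.00 − 3×$712.00 = $4130.00
  7.9% × $4130.00 = $326.27
Long-Term Care Levy: 2.3% × $7040.00 = $161.92
Total: $326.27 + $161.92 = $488.19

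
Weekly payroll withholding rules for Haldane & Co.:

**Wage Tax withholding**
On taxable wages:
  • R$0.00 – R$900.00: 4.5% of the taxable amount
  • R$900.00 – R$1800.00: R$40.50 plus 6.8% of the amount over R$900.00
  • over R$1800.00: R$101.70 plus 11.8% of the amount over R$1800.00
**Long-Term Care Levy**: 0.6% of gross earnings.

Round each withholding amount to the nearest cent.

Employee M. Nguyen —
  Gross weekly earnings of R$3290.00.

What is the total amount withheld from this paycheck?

Wage Tax: taxable = R$3290.00
  R$101.70 + 11.8% × (R$3290.00 − R$1800.00) = R$101.70 + 11.8% × R$1490.00 = R$277.52
Long-Term Care Levy: 0.6% × R$3290.00 = R$19.74
Total: R$277.52 + R$19.74 = R$297.26

R$297.26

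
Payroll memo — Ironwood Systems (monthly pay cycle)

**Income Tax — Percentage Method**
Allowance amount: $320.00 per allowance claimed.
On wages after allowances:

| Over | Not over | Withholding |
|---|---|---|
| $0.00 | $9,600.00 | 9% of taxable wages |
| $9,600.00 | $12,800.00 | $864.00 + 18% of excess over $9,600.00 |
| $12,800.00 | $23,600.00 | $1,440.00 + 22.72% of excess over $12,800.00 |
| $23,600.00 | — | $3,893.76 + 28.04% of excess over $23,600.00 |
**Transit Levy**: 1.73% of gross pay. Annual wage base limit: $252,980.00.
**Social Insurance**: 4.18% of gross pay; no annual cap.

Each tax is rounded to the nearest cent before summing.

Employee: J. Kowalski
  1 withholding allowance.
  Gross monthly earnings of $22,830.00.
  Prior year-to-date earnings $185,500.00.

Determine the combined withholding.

Income Tax: taxable = $22,830.00 − 1×$320.00 = $22,510.00
  $1,440.00 + 22.72% × ($22,510.00 − $12,800.00) = $1,440.00 + 22.72% × $9,710.00 = $3,646.11
Transit Levy: 1.73% × $22,830.00 = $394.96
Social Insurance: 4.18% × $22,830.00 = $954.29
Total: $3,646.11 + $394.96 + $954.29 = $4,995.36

$4,995.36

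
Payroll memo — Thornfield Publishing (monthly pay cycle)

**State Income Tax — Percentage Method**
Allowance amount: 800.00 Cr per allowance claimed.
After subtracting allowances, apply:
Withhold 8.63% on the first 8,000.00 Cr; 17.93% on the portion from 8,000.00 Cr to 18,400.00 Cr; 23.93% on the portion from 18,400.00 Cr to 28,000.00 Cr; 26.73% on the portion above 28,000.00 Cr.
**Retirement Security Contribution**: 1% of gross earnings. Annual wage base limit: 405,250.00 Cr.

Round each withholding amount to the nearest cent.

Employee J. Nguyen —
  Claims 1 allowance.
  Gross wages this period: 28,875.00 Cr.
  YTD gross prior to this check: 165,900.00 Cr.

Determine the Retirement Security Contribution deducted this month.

Retirement Security Contribution: 1% × 28,875.00 Cr = 288.75 Cr

288.75 Cr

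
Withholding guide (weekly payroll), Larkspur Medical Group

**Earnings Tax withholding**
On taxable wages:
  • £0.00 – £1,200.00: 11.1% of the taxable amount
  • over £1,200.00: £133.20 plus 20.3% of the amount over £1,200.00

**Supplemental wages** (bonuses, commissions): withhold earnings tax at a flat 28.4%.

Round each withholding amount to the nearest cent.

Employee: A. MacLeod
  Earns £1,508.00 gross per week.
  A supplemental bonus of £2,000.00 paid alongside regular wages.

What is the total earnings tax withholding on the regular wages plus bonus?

Earnings Tax: taxable = £1,508.00
  £133.20 + 20.3% × (£1,508.00 − £1,200.00) = £133.20 + 20.3% × £308.00 = £195.72
Supplemental (28.4% flat on bonus): 28.4% × £2,000.00 = £568.00
Total earnings tax: £195.72 + £568.00 = £763.72

£763.72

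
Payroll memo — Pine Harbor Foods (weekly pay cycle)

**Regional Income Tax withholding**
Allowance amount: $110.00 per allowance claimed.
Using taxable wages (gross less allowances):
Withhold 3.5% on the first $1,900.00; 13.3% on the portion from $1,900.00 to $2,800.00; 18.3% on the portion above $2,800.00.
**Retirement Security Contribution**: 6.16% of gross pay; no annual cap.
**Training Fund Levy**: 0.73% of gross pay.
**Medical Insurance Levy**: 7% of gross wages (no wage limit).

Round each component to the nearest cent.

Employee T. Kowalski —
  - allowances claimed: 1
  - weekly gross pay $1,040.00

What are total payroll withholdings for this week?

$177.00

Regional Income Tax: taxable = $1,040.00 − 1×$110.00 = $930.00
  3.5% × $930.00 = $32.55
Retirement Security Contribution: 6.16% × $1,040.00 = $64.06
Training Fund Levy: 0.73% × $1,040.00 = $7.59
Medical Insurance Levy: 7% × $1,040.00 = $72.80
Total: $32.55 + $64.06 + $7.59 + $72.80 = $177.00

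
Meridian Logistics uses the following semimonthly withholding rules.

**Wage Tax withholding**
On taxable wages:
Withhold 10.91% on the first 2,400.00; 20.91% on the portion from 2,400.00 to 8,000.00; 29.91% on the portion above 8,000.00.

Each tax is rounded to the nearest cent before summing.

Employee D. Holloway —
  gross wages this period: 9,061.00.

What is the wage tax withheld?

1,750.15

Wage Tax: taxable = 9,061.00
  1,432.80 + 29.91% × (9,061.00 − 8,000.00) = 1,432.80 + 29.91% × 1,061.00 = 1,750.15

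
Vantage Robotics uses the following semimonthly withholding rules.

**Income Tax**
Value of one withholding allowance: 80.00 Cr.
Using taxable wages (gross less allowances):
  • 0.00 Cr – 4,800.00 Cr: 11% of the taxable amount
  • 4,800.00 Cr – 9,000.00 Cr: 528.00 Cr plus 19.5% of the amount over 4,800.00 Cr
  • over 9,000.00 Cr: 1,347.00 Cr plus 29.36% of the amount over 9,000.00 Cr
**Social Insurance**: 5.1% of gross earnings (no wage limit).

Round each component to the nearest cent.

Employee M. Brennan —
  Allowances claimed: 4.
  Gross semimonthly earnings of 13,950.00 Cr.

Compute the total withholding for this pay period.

3,417.82 Cr

Income Tax: taxable = 13,950.00 Cr − 4×80.00 Cr = 13,630.00 Cr
  1,347.00 Cr + 29.36% × (13,630.00 Cr − 9,000.00 Cr) = 1,347.00 Cr + 29.36% × 4,630.00 Cr = 2,706.37 Cr
Social Insurance: 5.1% × 13,950.00 Cr = 711.45 Cr
Total: 2,706.37 Cr + 711.45 Cr = 3,417.82 Cr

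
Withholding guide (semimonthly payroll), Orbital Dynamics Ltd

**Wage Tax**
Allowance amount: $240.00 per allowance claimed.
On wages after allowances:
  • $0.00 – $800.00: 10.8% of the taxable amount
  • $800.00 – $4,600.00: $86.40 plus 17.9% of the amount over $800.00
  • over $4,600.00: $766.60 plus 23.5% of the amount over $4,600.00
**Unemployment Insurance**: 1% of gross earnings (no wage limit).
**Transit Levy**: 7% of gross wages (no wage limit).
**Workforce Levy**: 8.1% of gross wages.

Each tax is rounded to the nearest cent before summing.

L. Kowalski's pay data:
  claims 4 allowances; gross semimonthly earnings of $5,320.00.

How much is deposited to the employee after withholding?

$3,739.84

Wage Tax: taxable = $5,320.00 − 4×$240.00 = $4,360.00
  $86.40 + 17.9% × ($4,360.00 − $800.00) = $86.40 + 17.9% × $3,560.00 = $723.64
Unemployment Insurance: 1% × $5,320.00 = $53.20
Transit Levy: 7% × $5,320.00 = $372.40
Workforce Levy: 8.1% × $5,320.00 = $430.92
Total withheld: $723.64 + $53.20 + $372.40 + $430.92 = $1,580.16
Net pay: $5,320.00 − $1,580.16 = $3,739.84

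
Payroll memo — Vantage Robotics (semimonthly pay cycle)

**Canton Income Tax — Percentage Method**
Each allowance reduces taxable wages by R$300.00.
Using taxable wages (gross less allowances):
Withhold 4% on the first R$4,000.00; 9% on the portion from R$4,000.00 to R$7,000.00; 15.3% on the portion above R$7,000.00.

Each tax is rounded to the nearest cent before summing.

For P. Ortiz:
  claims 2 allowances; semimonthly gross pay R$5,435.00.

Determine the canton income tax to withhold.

Canton Income Tax: taxable = R$5,435.00 − 2×R$300.00 = R$4,835.00
  R$160.00 + 9% × (R$4,835.00 − R$4,000.00) = R$160.00 + 9% × R$835.00 = R$235.15

R$235.15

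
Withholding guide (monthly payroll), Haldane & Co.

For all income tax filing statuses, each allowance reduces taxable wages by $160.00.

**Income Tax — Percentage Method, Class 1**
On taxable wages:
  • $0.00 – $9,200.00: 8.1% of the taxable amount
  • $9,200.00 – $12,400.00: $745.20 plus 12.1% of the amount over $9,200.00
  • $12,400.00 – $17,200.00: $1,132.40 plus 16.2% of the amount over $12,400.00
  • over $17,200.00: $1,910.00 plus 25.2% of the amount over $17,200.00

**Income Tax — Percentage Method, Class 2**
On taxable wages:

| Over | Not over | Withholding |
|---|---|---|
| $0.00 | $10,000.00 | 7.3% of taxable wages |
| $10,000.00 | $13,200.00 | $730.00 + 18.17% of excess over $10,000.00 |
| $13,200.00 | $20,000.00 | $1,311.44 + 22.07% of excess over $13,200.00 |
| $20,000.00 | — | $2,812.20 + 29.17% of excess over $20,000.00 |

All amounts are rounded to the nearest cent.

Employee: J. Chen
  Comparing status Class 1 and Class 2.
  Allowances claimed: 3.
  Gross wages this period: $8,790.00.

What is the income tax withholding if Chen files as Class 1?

Income Tax (Class 1): taxable = $8,790.00 − 3×$160.00 = $8,310.00
  8.1% × $8,310.00 = $673.11

$673.11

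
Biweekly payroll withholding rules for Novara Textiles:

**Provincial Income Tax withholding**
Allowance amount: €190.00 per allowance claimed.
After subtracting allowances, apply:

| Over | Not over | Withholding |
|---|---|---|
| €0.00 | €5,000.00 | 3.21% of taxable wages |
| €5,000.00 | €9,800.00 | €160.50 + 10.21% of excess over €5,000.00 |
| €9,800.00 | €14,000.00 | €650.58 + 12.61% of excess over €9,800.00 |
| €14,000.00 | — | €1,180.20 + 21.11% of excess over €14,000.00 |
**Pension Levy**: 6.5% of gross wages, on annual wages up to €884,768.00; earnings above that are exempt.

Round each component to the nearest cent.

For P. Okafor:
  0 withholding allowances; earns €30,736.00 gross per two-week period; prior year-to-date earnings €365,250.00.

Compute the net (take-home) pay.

€24,024.99

Provincial Income Tax: taxable = €30,736.00
  €1,180.20 + 21.11% × (€30,736.00 − €14,000.00) = €1,180.20 + 21.11% × €16,736.00 = €4,713.17
Pension Levy: 6.5% × €30,736.00 = €1,997.84
Total withheld: €4,713.17 + €1,997.84 = €6,711.01
Net pay: €30,736.00 − €6,711.01 = €24,024.99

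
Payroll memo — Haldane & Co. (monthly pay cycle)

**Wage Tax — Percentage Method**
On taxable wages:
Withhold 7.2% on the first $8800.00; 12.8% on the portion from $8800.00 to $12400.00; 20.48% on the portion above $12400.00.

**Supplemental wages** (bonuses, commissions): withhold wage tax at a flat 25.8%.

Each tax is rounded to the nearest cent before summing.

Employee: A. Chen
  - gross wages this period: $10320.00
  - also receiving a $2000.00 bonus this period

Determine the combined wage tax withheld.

$1344.16

Wage Tax: taxable = $10320.00
  $633.60 + 12.8% × ($10320.00 − $8800.00) = $633.60 + 12.8% × $1520.00 = $828.16
Supplemental (25.8% flat on bonus): 25.8% × $2000.00 = $516.00
Total wage tax: $828.16 + $516.00 = $1344.16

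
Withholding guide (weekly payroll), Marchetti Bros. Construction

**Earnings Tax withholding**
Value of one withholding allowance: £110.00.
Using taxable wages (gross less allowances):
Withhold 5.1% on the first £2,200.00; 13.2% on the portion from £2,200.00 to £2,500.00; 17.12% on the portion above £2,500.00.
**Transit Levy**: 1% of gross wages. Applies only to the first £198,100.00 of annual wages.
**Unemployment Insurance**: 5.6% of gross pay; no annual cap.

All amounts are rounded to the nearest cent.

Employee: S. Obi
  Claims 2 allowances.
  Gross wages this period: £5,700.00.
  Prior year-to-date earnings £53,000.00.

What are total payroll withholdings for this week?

Earnings Tax: taxable = £5,700.00 − 2×£110.00 = £5,480.00
  £151.80 + 17.12% × (£5,480.00 − £2,500.00) = £151.80 + 17.12% × £2,980.00 = £661.98
Transit Levy: 1% × £5,700.00 = £57.00
Unemployment Insurance: 5.6% × £5,700.00 = £319.20
Total: £661.98 + £57.00 + £319.20 = £1,038.18

£1,038.18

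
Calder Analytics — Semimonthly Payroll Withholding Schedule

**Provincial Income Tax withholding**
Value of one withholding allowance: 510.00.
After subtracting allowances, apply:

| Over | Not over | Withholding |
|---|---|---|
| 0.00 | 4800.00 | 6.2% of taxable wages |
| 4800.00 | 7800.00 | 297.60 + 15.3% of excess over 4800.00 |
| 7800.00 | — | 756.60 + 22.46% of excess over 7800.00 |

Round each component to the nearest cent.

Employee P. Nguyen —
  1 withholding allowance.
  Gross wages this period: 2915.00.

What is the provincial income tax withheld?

Provincial Income Tax: taxable = 2915.00 − 1×510.00 = 2405.00
  6.2% × 2405.00 = 149.11

149.11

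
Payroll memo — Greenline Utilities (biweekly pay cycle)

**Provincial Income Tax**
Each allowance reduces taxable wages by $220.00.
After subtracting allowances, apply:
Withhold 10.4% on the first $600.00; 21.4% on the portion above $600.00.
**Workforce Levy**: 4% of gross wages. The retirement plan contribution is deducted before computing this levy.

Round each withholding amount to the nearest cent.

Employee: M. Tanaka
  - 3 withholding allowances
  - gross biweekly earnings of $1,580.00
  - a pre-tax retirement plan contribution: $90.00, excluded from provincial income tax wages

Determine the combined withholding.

$171.22

Provincial Income Tax: taxable = $1,580.00 − $90.00 − 3×$220.00 = $830.00
  $62.40 + 21.4% × ($830.00 − $600.00) = $62.40 + 21.4% × $230.00 = $111.62
Workforce Levy: 4% × $1,490.00 = $59.60
Total: $111.62 + $59.60 = $171.22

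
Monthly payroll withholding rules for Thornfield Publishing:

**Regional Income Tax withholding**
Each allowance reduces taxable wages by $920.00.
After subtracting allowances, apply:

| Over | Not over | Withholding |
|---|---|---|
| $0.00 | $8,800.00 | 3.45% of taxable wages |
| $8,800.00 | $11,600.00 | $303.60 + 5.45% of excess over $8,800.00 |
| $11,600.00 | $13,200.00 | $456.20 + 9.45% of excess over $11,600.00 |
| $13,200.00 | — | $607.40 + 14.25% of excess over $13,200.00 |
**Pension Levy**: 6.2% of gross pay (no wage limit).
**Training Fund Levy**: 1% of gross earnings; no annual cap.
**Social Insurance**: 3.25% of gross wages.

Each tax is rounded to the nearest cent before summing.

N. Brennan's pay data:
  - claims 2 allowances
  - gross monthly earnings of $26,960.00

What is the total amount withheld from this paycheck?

Regional Income Tax: taxable = $26,960.00 − 2×$920.00 = $25,120.00
  $607.40 + 14.25% × ($25,120.00 − $13,200.00) = $607.40 + 14.25% × $11,920.00 = $2,306.00
Pension Levy: 6.2% × $26,960.00 = $1,671.52
Training Fund Levy: 1% × $26,960.00 = $269.60
Social Insurance: 3.25% × $26,960.00 = $876.20
Total: $2,306.00 + $1,671.52 + $269.60 + $876.20 = $5,123.32

$5,123.32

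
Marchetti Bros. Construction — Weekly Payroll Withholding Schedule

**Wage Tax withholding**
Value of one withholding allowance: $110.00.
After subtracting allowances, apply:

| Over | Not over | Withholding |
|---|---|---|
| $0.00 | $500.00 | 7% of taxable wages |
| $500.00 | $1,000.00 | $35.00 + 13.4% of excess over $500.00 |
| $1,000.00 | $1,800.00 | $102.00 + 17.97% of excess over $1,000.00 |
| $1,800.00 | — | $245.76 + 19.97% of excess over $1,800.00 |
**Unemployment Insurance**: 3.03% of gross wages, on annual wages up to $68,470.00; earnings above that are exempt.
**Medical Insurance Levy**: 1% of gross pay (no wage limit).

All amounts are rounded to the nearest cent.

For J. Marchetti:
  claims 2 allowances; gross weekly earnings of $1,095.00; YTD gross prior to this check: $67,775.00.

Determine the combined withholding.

$117.26

Wage Tax: taxable = $1,095.00 − 2×$110.00 = $875.00
  $35.00 + 13.4% × ($875.00 − $500.00) = $35.00 + 13.4% × $375.00 = $85.25
Unemployment Insurance: cap $68,470.00 − YTD $67,775.00 = $695.00 subject; 3.03% × $695.00 = $21.06
Medical Insurance Levy: 1% × $1,095.00 = $10.95
Total: $85.25 + $21.06 + $10.95 = $117.26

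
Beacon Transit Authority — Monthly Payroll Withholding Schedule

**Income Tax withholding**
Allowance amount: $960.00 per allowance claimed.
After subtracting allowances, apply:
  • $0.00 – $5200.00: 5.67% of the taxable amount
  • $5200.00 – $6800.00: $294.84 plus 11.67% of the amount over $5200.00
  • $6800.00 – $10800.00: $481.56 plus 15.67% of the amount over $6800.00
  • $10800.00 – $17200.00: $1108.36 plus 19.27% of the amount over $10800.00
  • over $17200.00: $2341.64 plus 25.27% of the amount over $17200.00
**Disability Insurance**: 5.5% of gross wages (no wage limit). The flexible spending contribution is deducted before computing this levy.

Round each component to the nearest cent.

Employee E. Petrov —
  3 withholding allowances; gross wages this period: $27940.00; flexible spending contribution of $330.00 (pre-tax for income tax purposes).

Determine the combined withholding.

Income Tax: taxable = $27940.00 − $330.00 − 3×$960.00 = $24730.00
  $2341.64 + 25.27% × ($24730.00 − $17200.00) = $2341.64 + 25.27% × $7530.00 = $4244.47
Disability Insurance: 5.5% × $27610.00 = $1518.55
Total: $4244.47 + $1518.55 = $5763.02

$5763.02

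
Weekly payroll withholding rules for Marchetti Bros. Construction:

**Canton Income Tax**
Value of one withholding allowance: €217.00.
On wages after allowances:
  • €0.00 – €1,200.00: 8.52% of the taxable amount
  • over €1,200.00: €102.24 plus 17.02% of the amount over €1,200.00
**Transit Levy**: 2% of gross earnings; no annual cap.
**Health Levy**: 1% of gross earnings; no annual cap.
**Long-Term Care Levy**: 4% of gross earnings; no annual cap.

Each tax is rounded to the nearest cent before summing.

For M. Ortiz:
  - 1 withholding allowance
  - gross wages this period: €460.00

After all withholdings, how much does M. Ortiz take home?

Canton Income Tax: taxable = €460.00 − 1×€217.00 = €243.00
  8.52% × €243.00 = €20.70
Transit Levy: 2% × €460.00 = €9.20
Health Levy: 1% × €460.00 = €4.60
Long-Term Care Levy: 4% × €460.00 = €18.40
Total withheld: €20.70 + €9.20 + €4.60 + €18.40 = €52.90
Net pay: €460.00 − €52.90 = €407.10

€407.10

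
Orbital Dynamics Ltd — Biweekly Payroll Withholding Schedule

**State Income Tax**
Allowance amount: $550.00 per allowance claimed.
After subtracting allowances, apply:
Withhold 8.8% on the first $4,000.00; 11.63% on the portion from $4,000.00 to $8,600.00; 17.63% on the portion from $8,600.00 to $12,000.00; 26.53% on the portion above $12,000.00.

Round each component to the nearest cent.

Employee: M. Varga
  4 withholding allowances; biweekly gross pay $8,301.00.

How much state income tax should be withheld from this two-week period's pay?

State Income Tax: taxable = $8,301.00 − 4×$550.00 = $6,101.00
  $352.00 + 11.63% × ($6,101.00 − $4,000.00) = $352.00 + 11.63% × $2,101.00 = $596.35

$596.35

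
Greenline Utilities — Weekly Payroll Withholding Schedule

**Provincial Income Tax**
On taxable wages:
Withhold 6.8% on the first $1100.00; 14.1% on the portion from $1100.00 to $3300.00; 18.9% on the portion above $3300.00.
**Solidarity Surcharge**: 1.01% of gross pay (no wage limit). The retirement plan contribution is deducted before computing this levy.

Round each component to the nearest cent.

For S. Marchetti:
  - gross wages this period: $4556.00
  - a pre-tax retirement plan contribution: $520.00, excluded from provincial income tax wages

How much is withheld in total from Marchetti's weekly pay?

$564.86

Provincial Income Tax: taxable = $4556.00 − $520.00 = $4036.00
  $385.00 + 18.9% × ($4036.00 − $3300.00) = $385.00 + 18.9% × $736.00 = $524.10
Solidarity Surcharge: 1.01% × $4036.00 = $40.76
Total: $524.10 + $40.76 = $564.86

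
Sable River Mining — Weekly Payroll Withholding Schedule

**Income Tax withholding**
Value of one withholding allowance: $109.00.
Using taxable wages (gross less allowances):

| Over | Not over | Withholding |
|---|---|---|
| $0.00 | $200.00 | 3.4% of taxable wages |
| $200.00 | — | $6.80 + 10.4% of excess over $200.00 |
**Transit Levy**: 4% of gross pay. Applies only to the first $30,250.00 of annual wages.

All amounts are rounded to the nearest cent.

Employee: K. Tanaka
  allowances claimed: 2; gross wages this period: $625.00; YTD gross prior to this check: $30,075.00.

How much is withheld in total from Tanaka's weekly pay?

$35.33

Income Tax: taxable = $625.00 − 2×$109.00 = $407.00
  $6.80 + 10.4% × ($407.00 − $200.00) = $6.80 + 10.4% × $207.00 = $28.33
Transit Levy: cap $30,250.00 − YTD $30,075.00 = $175.00 subject; 4% × $175.00 = $7.00
Total: $28.33 + $7.00 = $35.33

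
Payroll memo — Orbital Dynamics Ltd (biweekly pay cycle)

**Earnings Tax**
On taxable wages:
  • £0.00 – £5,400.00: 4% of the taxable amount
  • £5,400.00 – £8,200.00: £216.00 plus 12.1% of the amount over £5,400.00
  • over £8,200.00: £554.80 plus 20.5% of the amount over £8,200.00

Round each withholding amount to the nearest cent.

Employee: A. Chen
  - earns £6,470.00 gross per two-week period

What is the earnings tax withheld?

Earnings Tax: taxable = £6,470.00
  £216.00 + 12.1% × (£6,470.00 − £5,400.00) = £216.00 + 12.1% × £1,070.00 = £345.47

£345.47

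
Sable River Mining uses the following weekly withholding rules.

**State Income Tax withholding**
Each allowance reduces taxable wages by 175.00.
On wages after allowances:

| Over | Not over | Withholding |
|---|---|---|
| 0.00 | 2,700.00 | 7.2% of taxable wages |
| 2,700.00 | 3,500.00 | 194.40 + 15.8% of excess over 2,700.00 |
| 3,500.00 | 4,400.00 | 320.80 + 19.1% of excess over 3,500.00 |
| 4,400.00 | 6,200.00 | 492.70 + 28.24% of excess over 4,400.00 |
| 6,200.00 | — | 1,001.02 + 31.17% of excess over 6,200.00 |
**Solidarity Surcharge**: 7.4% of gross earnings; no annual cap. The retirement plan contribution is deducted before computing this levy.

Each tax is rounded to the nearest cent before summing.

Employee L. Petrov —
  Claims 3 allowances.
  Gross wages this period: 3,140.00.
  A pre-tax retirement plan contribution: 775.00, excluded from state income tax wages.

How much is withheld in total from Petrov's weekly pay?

307.49

State Income Tax: taxable = 3,140.00 − 775.00 − 3×175.00 = 1,840.00
  7.2% × 1,840.00 = 132.48
Solidarity Surcharge: 7.4% × 2,365.00 = 175.01
Total: 132.48 + 175.01 = 307.49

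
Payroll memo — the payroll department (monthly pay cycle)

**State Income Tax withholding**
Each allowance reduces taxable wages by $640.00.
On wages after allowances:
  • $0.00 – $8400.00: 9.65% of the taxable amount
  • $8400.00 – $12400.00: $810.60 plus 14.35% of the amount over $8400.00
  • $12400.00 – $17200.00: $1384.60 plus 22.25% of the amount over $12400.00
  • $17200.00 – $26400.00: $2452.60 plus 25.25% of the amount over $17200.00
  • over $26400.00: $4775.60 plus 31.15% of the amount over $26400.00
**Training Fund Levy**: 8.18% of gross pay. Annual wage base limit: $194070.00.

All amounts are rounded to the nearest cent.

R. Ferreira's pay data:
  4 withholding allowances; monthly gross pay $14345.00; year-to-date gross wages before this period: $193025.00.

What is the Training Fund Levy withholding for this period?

Training Fund Levy: cap $194070.00 − YTD $193025.00 = $1045.00 subject; 8.18% × $1045.00 = $85.48

$85.48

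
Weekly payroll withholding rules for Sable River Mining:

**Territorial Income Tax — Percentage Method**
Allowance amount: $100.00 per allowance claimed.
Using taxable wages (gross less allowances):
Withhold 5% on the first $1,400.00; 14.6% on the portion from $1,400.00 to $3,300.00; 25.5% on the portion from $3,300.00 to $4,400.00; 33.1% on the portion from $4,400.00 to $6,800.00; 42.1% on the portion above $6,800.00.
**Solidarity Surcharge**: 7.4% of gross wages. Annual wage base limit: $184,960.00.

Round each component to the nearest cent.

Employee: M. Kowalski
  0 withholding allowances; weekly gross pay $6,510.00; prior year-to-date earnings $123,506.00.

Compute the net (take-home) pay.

$4,701.95

Territorial Income Tax: taxable = $6,510.00
  $627.90 + 33.1% × ($6,510.00 − $4,400.00) = $627.90 + 33.1% × $2,110.00 = $1,326.31
Solidarity Surcharge: 7.4% × $6,510.00 = $481.74
Total withheld: $1,326.31 + $481.74 = $1,808.05
Net pay: $6,510.00 − $1,808.05 = $4,701.95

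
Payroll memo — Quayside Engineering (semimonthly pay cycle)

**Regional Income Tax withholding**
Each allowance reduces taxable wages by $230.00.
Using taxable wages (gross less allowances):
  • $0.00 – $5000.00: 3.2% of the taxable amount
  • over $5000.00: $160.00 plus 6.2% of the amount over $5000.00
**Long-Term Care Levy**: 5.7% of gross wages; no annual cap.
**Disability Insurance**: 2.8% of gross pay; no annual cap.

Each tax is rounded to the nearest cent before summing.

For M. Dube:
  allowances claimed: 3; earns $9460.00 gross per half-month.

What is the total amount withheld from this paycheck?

$1197.84

Regional Income Tax: taxable = $9460.00 − 3×$230.00 = $8770.00
  $160.00 + 6.2% × ($8770.00 − $5000.00) = $160.00 + 6.2% × $3770.00 = $393.74
Long-Term Care Levy: 5.7% × $9460.00 = $539.22
Disability Insurance: 2.8% × $9460.00 = $264.88
Total: $393.74 + $539.22 + $264.88 = $1197.84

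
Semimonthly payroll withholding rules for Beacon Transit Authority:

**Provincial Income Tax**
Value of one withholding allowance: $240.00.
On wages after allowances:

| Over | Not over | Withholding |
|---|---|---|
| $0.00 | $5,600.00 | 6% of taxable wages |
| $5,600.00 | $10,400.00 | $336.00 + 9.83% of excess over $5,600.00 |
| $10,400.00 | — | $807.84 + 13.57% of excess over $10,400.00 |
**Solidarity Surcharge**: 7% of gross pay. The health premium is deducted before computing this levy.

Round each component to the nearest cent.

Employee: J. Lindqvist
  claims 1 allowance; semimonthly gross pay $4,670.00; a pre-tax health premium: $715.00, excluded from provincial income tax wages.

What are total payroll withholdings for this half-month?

$499.75

Provincial Income Tax: taxable = $4,670.00 − $715.00 − 1×$240.00 = $3,715.00
  6% × $3,715.00 = $222.90
Solidarity Surcharge: 7% × $3,955.00 = $276.85
Total: $222.90 + $276.85 = $499.75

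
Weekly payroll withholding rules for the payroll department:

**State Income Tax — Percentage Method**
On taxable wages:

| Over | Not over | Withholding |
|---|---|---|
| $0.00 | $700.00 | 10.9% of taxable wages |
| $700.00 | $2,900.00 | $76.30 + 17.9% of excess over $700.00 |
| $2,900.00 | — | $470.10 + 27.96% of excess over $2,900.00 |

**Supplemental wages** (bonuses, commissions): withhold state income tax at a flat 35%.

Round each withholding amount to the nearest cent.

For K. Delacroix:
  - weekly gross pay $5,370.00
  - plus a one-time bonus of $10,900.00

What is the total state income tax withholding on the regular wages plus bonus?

$4,975.71

State Income Tax: taxable = $5,370.00
  $470.10 + 27.96% × ($5,370.00 − $2,900.00) = $470.10 + 27.96% × $2,470.00 = $1,160.71
Supplemental (35% flat on bonus): 35% × $10,900.00 = $3,815.00
Total state income tax: $1,160.71 + $3,815.00 = $4,975.71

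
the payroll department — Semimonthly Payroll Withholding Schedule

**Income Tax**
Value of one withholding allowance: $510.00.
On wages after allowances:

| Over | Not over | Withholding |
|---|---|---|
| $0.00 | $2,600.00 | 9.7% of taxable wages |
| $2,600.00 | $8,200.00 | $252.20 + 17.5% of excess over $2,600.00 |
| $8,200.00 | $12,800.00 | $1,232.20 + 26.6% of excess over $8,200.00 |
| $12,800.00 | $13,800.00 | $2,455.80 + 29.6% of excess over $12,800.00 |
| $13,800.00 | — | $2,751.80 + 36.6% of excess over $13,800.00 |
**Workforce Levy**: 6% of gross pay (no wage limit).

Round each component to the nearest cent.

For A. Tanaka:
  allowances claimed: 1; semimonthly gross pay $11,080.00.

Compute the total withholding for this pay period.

$2,527.42

Income Tax: taxable = $11,080.00 − 1×$510.00 = $10,570.00
  $1,232.20 + 26.6% × ($10,570.00 − $8,200.00) = $1,232.20 + 26.6% × $2,370.00 = $1,862.62
Workforce Levy: 6% × $11,080.00 = $664.80
Total: $1,862.62 + $664.80 = $2,527.42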